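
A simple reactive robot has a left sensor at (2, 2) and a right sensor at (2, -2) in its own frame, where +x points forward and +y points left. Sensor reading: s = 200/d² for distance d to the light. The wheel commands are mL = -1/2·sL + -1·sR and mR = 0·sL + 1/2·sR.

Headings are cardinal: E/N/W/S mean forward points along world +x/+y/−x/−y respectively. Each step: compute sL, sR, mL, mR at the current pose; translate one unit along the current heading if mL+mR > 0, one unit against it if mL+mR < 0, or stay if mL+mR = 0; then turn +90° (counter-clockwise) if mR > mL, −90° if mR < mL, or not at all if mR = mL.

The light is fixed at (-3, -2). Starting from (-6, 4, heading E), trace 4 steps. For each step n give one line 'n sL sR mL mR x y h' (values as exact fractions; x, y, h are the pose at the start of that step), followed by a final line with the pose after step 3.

0 40/13 200/17 -2940/221 100/17 -6 4 E
1 2 50/17 -67/17 25/17 -7 4 N
2 40/9 40/17 -700/153 20/17 -7 3 W
3 20 100/17 -270/17 50/17 -6 3 S
final -6 4 E

n=0: pose=(-6,4,E); sL=40/13, sR=200/17; mL=-2940/221, mR=100/17; mL+mR=-1640/221 → advance -1; mR−mL=4240/221 → turn +1·90°
n=1: pose=(-7,4,N); sL=2, sR=50/17; mL=-67/17, mR=25/17; mL+mR=-42/17 → advance -1; mR−mL=92/17 → turn +1·90°
n=2: pose=(-7,3,W); sL=40/9, sR=40/17; mL=-700/153, mR=20/17; mL+mR=-520/153 → advance -1; mR−mL=880/153 → turn +1·90°
n=3: pose=(-6,3,S); sL=20, sR=100/17; mL=-270/17, mR=50/17; mL+mR=-220/17 → advance -1; mR−mL=320/17 → turn +1·90°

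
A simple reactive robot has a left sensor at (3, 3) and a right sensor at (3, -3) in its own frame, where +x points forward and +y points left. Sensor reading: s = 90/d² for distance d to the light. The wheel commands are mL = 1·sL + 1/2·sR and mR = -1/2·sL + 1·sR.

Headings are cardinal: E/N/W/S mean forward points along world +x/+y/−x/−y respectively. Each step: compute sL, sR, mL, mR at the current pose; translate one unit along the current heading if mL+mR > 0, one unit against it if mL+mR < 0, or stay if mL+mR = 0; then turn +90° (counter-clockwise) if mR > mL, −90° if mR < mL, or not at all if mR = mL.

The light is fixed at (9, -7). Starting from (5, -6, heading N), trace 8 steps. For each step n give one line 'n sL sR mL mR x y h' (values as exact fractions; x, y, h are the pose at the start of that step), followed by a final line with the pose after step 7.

0 18/13 90/17 891/221 1017/221 5 -6 N
1 9/5 45/37 891/370 117/370 5 -5 W
2 90/89 90/29 6615/2581 6705/2581 4 -5 N
3 45/32 9/10 297/160 63/320 4 -4 W
4 10/13 2 23/13 21/13 3 -4 N
5 45/29 9 351/58 477/58 3 -3 E
6 90/113 90/53 9855/5989 7785/5989 4 -3 N
7 45/34 45/4 945/136 180/17 4 -2 E
final 5 -2 N

n=0: pose=(5,-6,N); sL=18/13, sR=90/17; mL=891/221, mR=1017/221; mL+mR=1908/221 → advance +1; mR−mL=126/221 → turn +1·90°
n=1: pose=(5,-5,W); sL=9/5, sR=45/37; mL=891/370, mR=117/370; mL+mR=504/185 → advance +1; mR−mL=-387/185 → turn -1·90°
n=2: pose=(4,-5,N); sL=90/89, sR=90/29; mL=6615/2581, mR=6705/2581; mL+mR=13320/2581 → advance +1; mR−mL=90/2581 → turn +1·90°
n=3: pose=(4,-4,W); sL=45/32, sR=9/10; mL=297/160, mR=63/320; mL+mR=657/320 → advance +1; mR−mL=-531/320 → turn -1·90°
n=4: pose=(3,-4,N); sL=10/13, sR=2; mL=23/13, mR=21/13; mL+mR=44/13 → advance +1; mR−mL=-2/13 → turn -1·90°
n=5: pose=(3,-3,E); sL=45/29, sR=9; mL=351/58, mR=477/58; mL+mR=414/29 → advance +1; mR−mL=63/29 → turn +1·90°
n=6: pose=(4,-3,N); sL=90/113, sR=90/53; mL=9855/5989, mR=7785/5989; mL+mR=17640/5989 → advance +1; mR−mL=-2070/5989 → turn -1·90°
n=7: pose=(4,-2,E); sL=45/34, sR=45/4; mL=945/136, mR=180/17; mL+mR=2385/136 → advance +1; mR−mL=495/136 → turn +1·90°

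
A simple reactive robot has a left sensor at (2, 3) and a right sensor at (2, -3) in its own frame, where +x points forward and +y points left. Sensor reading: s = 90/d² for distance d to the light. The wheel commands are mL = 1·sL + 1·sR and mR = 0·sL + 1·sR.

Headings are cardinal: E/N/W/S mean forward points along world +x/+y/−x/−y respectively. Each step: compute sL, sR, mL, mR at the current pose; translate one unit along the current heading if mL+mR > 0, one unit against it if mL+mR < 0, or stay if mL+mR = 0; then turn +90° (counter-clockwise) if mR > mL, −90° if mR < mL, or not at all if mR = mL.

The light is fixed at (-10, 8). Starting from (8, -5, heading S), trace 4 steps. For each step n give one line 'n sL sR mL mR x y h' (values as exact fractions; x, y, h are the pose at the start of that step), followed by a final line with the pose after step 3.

n=0: pose=(8,-5,S); sL=5/37, sR=1/5; mL=62/185, mR=1/5; mL+mR=99/185 → advance +1; mR−mL=-5/37 → turn -1·90°
n=1: pose=(8,-6,W); sL=18/109, sR=90/377; mL=16596/41093, mR=90/377; mL+mR=26406/41093 → advance +1; mR−mL=-18/109 → turn -1·90°
n=2: pose=(7,-6,N); sL=9/34, sR=45/272; mL=117/272, mR=45/272; mL+mR=81/136 → advance +1; mR−mL=-9/34 → turn -1·90°
n=3: pose=(7,-5,E); sL=90/461, sR=90/617; mL=97020/284437, mR=90/617; mL+mR=138510/284437 → advance +1; mR−mL=-90/461 → turn -1·90°

0 5/37 1/5 62/185 1/5 8 -5 S
1 18/109 90/377 16596/41093 90/377 8 -6 W
2 9/34 45/272 117/272 45/272 7 -6 N
3 90/461 90/617 97020/284437 90/617 7 -5 E
final 8 -5 S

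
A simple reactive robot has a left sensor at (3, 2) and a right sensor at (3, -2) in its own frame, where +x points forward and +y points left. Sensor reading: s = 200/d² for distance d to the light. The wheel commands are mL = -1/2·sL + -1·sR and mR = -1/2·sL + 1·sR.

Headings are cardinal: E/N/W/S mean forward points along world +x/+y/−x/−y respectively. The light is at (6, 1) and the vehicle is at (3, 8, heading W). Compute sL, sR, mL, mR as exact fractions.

200/61 200/117 -23900/7137 500/7137

left sensor world pos  = (0, 6); dL² = 61
right sensor world pos = (0, 10); dR² = 117
sL = 200/61 = 200/61
sR = 200/117 = 200/117
mL = -1/2·sL + -1·sR = -23900/7137
mR = -1/2·sL + 1·sR = 500/7137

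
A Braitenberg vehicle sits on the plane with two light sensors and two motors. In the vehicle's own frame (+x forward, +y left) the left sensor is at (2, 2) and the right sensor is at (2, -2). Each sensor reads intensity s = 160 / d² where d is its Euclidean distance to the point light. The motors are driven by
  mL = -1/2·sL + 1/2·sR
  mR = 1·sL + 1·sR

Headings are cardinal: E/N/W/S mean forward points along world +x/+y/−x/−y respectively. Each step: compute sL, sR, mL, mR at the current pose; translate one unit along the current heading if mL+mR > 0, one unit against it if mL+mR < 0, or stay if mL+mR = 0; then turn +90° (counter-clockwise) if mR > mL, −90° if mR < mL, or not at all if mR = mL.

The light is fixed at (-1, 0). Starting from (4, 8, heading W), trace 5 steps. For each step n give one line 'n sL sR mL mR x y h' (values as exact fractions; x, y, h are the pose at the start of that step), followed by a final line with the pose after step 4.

0 32/9 160/109 -1024/981 4928/981 4 8 W
1 20/9 4 8/9 56/9 3 8 S
2 160/117 160/61 4480/7137 28480/7137 3 7 E
3 16/9 16/13 -32/117 352/117 4 7 N
4 32/9 160/109 -1024/981 4928/981 4 8 W
final 3 8 S

n=0: pose=(4,8,W); sL=32/9, sR=160/109; mL=-1024/981, mR=4928/981; mL+mR=3904/981 → advance +1; mR−mL=1984/327 → turn +1·90°
n=1: pose=(3,8,S); sL=20/9, sR=4; mL=8/9, mR=56/9; mL+mR=64/9 → advance +1; mR−mL=16/3 → turn +1·90°
n=2: pose=(3,7,E); sL=160/117, sR=160/61; mL=4480/7137, mR=28480/7137; mL+mR=32960/7137 → advance +1; mR−mL=8000/2379 → turn +1·90°
n=3: pose=(4,7,N); sL=16/9, sR=16/13; mL=-32/117, mR=352/117; mL+mR=320/117 → advance +1; mR−mL=128/39 → turn +1·90°
n=4: pose=(4,8,W); sL=32/9, sR=160/109; mL=-1024/981, mR=4928/981; mL+mR=3904/981 → advance +1; mR−mL=1984/327 → turn +1·90°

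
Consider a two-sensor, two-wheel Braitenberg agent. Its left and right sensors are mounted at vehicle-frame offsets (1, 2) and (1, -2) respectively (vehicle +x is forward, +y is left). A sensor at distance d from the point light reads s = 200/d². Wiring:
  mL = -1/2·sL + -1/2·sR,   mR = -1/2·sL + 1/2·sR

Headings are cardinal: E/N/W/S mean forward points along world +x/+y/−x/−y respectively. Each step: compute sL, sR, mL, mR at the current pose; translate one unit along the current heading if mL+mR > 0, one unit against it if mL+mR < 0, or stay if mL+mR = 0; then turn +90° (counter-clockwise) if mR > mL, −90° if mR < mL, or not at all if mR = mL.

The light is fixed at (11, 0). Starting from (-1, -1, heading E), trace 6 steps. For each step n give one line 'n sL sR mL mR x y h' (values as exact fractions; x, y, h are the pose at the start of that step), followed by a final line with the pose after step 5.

0 100/61 20/13 -1260/793 -40/793 -1 -1 E
1 8/9 200/121 -1384/1089 416/1089 -2 -1 N
2 50/53 50/49 -2550/2597 100/2597 -2 -2 W
3 200/109 40/41 -6280/4469 -1920/4469 -1 -2 S
4 100/61 20/13 -1260/793 -40/793 -1 -1 E
5 8/9 200/121 -1384/1089 416/1089 -2 -1 N
final -2 -2 W

n=0: pose=(-1,-1,E); sL=100/61, sR=20/13; mL=-1260/793, mR=-40/793; mL+mR=-100/61 → advance -1; mR−mL=20/13 → turn +1·90°
n=1: pose=(-2,-1,N); sL=8/9, sR=200/121; mL=-1384/1089, mR=416/1089; mL+mR=-8/9 → advance -1; mR−mL=200/121 → turn +1·90°
n=2: pose=(-2,-2,W); sL=50/53, sR=50/49; mL=-2550/2597, mR=100/2597; mL+mR=-50/53 → advance -1; mR−mL=50/49 → turn +1·90°
n=3: pose=(-1,-2,S); sL=200/109, sR=40/41; mL=-6280/4469, mR=-1920/4469; mL+mR=-200/109 → advance -1; mR−mL=40/41 → turn +1·90°
n=4: pose=(-1,-1,E); sL=100/61, sR=20/13; mL=-1260/793, mR=-40/793; mL+mR=-100/61 → advance -1; mR−mL=20/13 → turn +1·90°
n=5: pose=(-2,-1,N); sL=8/9, sR=200/121; mL=-1384/1089, mR=416/1089; mL+mR=-8/9 → advance -1; mR−mL=200/121 → turn +1·90°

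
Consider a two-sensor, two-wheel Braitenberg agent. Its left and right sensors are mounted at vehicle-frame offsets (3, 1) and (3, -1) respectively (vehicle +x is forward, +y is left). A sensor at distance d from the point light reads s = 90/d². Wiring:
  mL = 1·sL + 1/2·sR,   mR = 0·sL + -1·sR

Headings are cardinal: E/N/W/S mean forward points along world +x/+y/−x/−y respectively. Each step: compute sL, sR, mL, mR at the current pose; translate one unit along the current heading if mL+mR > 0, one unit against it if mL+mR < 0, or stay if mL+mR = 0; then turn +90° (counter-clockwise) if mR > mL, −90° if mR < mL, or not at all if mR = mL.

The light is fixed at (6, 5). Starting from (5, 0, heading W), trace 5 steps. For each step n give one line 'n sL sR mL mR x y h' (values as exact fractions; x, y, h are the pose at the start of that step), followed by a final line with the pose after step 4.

n=0: pose=(5,0,W); sL=45/26, sR=45/16; mL=1305/416, mR=-45/16; mL+mR=135/416 → advance +1; mR−mL=-2475/416 → turn -1·90°
n=1: pose=(4,0,N); sL=90/13, sR=18; mL=207/13, mR=-18; mL+mR=-27/13 → advance -1; mR−mL=-441/13 → turn -1·90°
n=2: pose=(4,-1,E); sL=45/13, sR=9/5; mL=567/130, mR=-9/5; mL+mR=333/130 → advance +1; mR−mL=-801/130 → turn -1·90°
n=3: pose=(5,-1,S); sL=10/9, sR=18/17; mL=251/153, mR=-18/17; mL+mR=89/153 → advance +1; mR−mL=-413/153 → turn -1·90°
n=4: pose=(5,-2,W); sL=9/8, sR=45/26; mL=207/104, mR=-45/26; mL+mR=27/104 → advance +1; mR−mL=-387/104 → turn -1·90°

0 45/26 45/16 1305/416 -45/16 5 0 W
1 90/13 18 207/13 -18 4 0 N
2 45/13 9/5 567/130 -9/5 4 -1 E
3 10/9 18/17 251/153 -18/17 5 -1 S
4 9/8 45/26 207/104 -45/26 5 -2 W
final 4 -2 N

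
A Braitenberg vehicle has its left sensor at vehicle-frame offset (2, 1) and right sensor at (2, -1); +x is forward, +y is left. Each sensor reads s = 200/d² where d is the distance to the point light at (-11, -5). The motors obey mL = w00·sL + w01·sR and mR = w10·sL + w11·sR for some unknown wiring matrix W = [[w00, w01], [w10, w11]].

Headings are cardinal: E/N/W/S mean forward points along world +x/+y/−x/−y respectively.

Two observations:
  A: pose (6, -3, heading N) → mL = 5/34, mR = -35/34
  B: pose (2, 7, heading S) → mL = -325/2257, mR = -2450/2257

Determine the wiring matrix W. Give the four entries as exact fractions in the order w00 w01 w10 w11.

obs A: pose=(6,-3,N) → sL=25/34, sR=10/17, mL=5/34, mR=-35/34
obs B: pose=(2,7,S) → sL=25/37, sR=50/61, mL=-325/2257, mR=-2450/2257
sensor matrix S = [[25/34, 10/17], [25/37, 50/61]]; det S = 7875/38369
solve [mL_A; mL_B] = S·[w00; w01] and [mR_A; mR_B] = S·[w10; w11]:
  w00 = 1, w01 = -1, w10 = -1, w11 = -1/2

1 -1 -1 -1/2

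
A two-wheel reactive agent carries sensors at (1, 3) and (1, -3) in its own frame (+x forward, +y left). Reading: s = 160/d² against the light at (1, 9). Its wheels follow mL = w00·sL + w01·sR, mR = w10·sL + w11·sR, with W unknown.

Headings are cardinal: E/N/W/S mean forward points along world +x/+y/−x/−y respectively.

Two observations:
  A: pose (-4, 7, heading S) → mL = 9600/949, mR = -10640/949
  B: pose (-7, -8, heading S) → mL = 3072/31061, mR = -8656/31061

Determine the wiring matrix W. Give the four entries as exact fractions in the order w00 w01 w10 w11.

1 -1 -1 1/2

obs A: pose=(-4,7,S) → sL=160/13, sR=160/73, mL=9600/949, mR=-10640/949
obs B: pose=(-7,-8,S) → sL=160/349, sR=32/89, mL=3072/31061, mR=-8656/31061
sensor matrix S = [[160/13, 160/73], [160/349, 32/89]]; det S = 100823040/29476889
solve [mL_A; mL_B] = S·[w00; w01] and [mR_A; mR_B] = S·[w10; w11]:
  w00 = 1, w01 = -1, w10 = -1, w11 = 1/2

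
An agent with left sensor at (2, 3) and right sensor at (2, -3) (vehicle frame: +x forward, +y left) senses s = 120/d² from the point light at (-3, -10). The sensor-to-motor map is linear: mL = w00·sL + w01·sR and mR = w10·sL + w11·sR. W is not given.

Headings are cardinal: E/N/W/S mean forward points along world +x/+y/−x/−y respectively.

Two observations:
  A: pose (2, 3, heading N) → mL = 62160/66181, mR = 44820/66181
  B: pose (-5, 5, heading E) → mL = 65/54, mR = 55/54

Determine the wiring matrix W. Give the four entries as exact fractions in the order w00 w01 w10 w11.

obs A: pose=(2,3,N) → sL=120/229, sR=120/289, mL=62160/66181, mR=44820/66181
obs B: pose=(-5,5,E) → sL=10/27, sR=5/6, mL=65/54, mR=55/54
sensor matrix S = [[120/229, 120/289], [10/27, 5/6]]; det S = 168500/595629
solve [mL_A; mL_B] = S·[w00; w01] and [mR_A; mR_B] = S·[w10; w11]:
  w00 = 1, w01 = 1, w10 = 1/2, w11 = 1

1 1 1/2 1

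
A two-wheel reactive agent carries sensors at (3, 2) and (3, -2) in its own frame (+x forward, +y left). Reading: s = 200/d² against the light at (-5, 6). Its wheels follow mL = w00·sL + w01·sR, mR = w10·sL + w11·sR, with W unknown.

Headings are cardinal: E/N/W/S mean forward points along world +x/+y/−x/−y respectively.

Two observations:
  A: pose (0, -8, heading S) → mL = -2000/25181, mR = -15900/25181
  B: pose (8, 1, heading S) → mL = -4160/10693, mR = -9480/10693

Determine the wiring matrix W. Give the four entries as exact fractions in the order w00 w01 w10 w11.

1 -1 -1/2 -1/2

obs A: pose=(0,-8,S) → sL=100/169, sR=100/149, mL=-2000/25181, mR=-15900/25181
obs B: pose=(8,1,S) → sL=200/289, sR=40/37, mL=-4160/10693, mR=-9480/10693
sensor matrix S = [[100/169, 100/149], [200/289, 40/37]]; det S = 47184000/269260433
solve [mL_A; mL_B] = S·[w00; w01] and [mR_A; mR_B] = S·[w10; w11]:
  w00 = 1, w01 = -1, w10 = -1/2, w11 = -1/2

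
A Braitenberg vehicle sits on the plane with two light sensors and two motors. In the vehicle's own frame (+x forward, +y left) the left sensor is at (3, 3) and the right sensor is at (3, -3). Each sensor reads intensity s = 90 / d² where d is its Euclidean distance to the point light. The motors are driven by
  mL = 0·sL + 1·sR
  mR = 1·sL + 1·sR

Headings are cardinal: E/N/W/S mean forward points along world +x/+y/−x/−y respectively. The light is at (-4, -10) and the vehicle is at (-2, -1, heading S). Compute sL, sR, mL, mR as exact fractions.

90/61 90/37 90/37 8820/2257

left sensor world pos  = (1, -4); dL² = 61
right sensor world pos = (-5, -4); dR² = 37
sL = 90/61 = 90/61
sR = 90/37 = 90/37
mL = 0·sL + 1·sR = 90/37
mR = 1·sL + 1·sR = 8820/2257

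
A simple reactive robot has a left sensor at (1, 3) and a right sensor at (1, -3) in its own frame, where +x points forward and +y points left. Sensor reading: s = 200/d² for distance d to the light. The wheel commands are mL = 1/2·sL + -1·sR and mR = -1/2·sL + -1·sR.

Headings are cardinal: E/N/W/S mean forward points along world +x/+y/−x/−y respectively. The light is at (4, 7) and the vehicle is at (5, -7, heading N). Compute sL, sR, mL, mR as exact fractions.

left sensor world pos  = (2, -6); dL² = 173
right sensor world pos = (8, -6); dR² = 185
sL = 200/173 = 200/173
sR = 200/185 = 40/37
mL = 1/2·sL + -1·sR = -3220/6401
mR = -1/2·sL + -1·sR = -10620/6401

200/173 40/37 -3220/6401 -10620/6401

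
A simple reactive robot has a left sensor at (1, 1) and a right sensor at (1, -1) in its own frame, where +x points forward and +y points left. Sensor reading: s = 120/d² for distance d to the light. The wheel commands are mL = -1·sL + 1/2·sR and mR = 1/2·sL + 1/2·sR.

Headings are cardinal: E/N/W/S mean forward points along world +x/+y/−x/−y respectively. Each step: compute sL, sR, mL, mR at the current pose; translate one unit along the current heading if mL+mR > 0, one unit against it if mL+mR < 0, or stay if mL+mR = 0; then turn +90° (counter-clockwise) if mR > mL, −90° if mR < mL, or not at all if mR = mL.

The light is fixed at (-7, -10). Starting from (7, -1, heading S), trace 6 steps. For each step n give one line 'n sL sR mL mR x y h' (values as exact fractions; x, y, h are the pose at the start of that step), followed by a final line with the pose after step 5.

n=0: pose=(7,-1,S); sL=120/289, sR=120/233; mL=-10620/67337, mR=31320/67337; mL+mR=20700/67337 → advance +1; mR−mL=180/289 → turn +1·90°
n=1: pose=(7,-2,E); sL=20/51, sR=60/137; mL=-1210/6987, mR=2900/6987; mL+mR=1690/6987 → advance +1; mR−mL=10/17 → turn +1·90°
n=2: pose=(8,-2,N); sL=120/277, sR=120/337; mL=-23820/93349, mR=36840/93349; mL+mR=13020/93349 → advance +1; mR−mL=180/277 → turn +1·90°
n=3: pose=(8,-1,W); sL=6/13, sR=15/37; mL=-249/962, mR=417/962; mL+mR=84/481 → advance +1; mR−mL=9/13 → turn +1·90°
n=4: pose=(7,-1,S); sL=120/289, sR=120/233; mL=-10620/67337, mR=31320/67337; mL+mR=20700/67337 → advance +1; mR−mL=180/289 → turn +1·90°
n=5: pose=(7,-2,E); sL=20/51, sR=60/137; mL=-1210/6987, mR=2900/6987; mL+mR=1690/6987 → advance +1; mR−mL=10/17 → turn +1·90°

0 120/289 120/233 -10620/67337 31320/67337 7 -1 S
1 20/51 60/137 -1210/6987 2900/6987 7 -2 E
2 120/277 120/337 -23820/93349 36840/93349 8 -2 N
3 6/13 15/37 -249/962 417/962 8 -1 W
4 120/289 120/233 -10620/67337 31320/67337 7 -1 S
5 20/51 60/137 -1210/6987 2900/6987 7 -2 E
final 8 -2 N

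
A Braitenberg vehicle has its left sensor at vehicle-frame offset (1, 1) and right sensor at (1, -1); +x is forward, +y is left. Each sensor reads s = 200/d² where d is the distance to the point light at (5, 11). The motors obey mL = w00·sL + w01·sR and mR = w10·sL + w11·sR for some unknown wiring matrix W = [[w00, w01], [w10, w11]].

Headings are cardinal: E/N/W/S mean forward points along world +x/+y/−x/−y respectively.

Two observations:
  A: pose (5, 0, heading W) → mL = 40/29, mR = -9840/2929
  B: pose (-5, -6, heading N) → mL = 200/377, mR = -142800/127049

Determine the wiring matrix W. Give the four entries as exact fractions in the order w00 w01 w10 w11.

1 0 -1 -1

obs A: pose=(5,0,W) → sL=40/29, sR=200/101, mL=40/29, mR=-9840/2929
obs B: pose=(-5,-6,N) → sL=200/377, sR=200/337, mL=200/377, mR=-142800/127049
sensor matrix S = [[40/29, 200/101], [200/377, 200/337]]; det S = -2976000/12831949
solve [mL_A; mL_B] = S·[w00; w01] and [mR_A; mR_B] = S·[w10; w11]:
  w00 = 1, w01 = 0, w10 = -1, w11 = -1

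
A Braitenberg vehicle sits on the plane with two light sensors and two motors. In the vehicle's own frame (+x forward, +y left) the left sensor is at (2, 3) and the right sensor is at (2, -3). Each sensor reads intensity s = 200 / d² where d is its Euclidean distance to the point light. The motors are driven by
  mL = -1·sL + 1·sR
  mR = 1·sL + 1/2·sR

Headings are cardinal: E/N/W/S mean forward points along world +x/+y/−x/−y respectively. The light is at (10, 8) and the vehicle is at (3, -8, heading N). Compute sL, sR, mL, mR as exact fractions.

25/37 50/53 525/1961 2250/1961

left sensor world pos  = (0, -6); dL² = 296
right sensor world pos = (6, -6); dR² = 212
sL = 200/296 = 25/37
sR = 200/212 = 50/53
mL = -1·sL + 1·sR = 525/1961
mR = 1·sL + 1/2·sR = 2250/1961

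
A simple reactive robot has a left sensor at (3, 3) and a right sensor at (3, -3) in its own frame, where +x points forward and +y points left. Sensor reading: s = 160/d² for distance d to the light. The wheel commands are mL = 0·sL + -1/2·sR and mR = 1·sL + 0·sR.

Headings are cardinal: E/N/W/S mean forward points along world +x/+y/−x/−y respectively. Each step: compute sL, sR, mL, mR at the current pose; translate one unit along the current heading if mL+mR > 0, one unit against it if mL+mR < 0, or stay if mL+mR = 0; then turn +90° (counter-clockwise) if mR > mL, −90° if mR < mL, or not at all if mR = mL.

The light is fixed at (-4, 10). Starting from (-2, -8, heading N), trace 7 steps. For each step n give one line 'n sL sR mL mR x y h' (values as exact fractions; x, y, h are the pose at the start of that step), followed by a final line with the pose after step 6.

0 80/113 16/25 -8/25 80/113 -2 -8 N
1 160/401 160/197 -80/197 160/401 -2 -7 W
2 40/109 2/5 -1/5 40/109 -1 -7 S
3 160/261 160/477 -80/477 160/261 -1 -8 E
4 80/113 80/137 -40/137 80/113 0 -8 N
5 160/401 160/197 -80/197 160/401 0 -7 W
6 10/29 40/101 -20/101 10/29 1 -7 S
final 1 -8 E

n=0: pose=(-2,-8,N); sL=80/113, sR=16/25; mL=-8/25, mR=80/113; mL+mR=1096/2825 → advance +1; mR−mL=2904/2825 → turn +1·90°
n=1: pose=(-2,-7,W); sL=160/401, sR=160/197; mL=-80/197, mR=160/401; mL+mR=-560/78997 → advance -1; mR−mL=63600/78997 → turn +1·90°
n=2: pose=(-1,-7,S); sL=40/109, sR=2/5; mL=-1/5, mR=40/109; mL+mR=91/545 → advance +1; mR−mL=309/545 → turn +1·90°
n=3: pose=(-1,-8,E); sL=160/261, sR=160/477; mL=-80/477, mR=160/261; mL+mR=6160/13833 → advance +1; mR−mL=1200/1537 → turn +1·90°
n=4: pose=(0,-8,N); sL=80/113, sR=80/137; mL=-40/137, mR=80/113; mL+mR=6440/15481 → advance +1; mR−mL=15480/15481 → turn +1·90°
n=5: pose=(0,-7,W); sL=160/401, sR=160/197; mL=-80/197, mR=160/401; mL+mR=-560/78997 → advance -1; mR−mL=63600/78997 → turn +1·90°
n=6: pose=(1,-7,S); sL=10/29, sR=40/101; mL=-20/101, mR=10/29; mL+mR=430/2929 → advance +1; mR−mL=1590/2929 → turn +1·90°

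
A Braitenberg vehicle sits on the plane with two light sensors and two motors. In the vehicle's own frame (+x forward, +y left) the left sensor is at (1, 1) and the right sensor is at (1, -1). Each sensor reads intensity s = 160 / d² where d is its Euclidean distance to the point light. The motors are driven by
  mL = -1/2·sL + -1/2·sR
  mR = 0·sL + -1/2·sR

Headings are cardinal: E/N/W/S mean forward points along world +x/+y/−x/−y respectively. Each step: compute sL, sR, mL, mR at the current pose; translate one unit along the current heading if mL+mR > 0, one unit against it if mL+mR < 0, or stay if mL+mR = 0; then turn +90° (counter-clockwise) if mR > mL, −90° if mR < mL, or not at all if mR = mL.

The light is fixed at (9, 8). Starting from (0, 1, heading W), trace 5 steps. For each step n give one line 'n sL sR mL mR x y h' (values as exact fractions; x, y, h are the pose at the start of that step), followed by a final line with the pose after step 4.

n=0: pose=(0,1,W); sL=40/41, sR=20/17; mL=-750/697, mR=-10/17; mL+mR=-1160/697 → advance -1; mR−mL=20/41 → turn +1·90°
n=1: pose=(1,1,S); sL=160/113, sR=32/29; mL=-4128/3277, mR=-16/29; mL+mR=-5936/3277 → advance -1; mR−mL=80/113 → turn +1·90°
n=2: pose=(1,2,E); sL=80/37, sR=80/49; mL=-3440/1813, mR=-40/49; mL+mR=-4920/1813 → advance -1; mR−mL=40/37 → turn +1·90°
n=3: pose=(0,2,N); sL=32/25, sR=160/89; mL=-3424/2225, mR=-80/89; mL+mR=-5424/2225 → advance -1; mR−mL=16/25 → turn +1·90°
n=4: pose=(0,1,W); sL=40/41, sR=20/17; mL=-750/697, mR=-10/17; mL+mR=-1160/697 → advance -1; mR−mL=20/41 → turn +1·90°

0 40/41 20/17 -750/697 -10/17 0 1 W
1 160/113 32/29 -4128/3277 -16/29 1 1 S
2 80/37 80/49 -3440/1813 -40/49 1 2 E
3 32/25 160/89 -3424/2225 -80/89 0 2 N
4 40/41 20/17 -750/697 -10/17 0 1 W
final 1 1 S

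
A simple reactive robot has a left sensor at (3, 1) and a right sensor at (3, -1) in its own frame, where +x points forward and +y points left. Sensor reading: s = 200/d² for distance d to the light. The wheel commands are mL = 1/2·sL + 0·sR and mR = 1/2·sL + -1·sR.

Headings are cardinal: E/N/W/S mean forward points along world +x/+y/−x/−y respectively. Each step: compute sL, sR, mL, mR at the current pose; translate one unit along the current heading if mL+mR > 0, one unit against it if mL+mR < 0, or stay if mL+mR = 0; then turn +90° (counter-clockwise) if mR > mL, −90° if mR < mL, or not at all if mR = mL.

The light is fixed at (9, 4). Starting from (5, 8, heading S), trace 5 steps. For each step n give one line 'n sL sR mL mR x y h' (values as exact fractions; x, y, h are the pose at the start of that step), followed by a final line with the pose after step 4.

n=0: pose=(5,8,S); sL=20, sR=100/13; mL=10, mR=30/13; mL+mR=160/13 → advance +1; mR−mL=-100/13 → turn -1·90°
n=1: pose=(5,7,W); sL=200/53, sR=40/13; mL=100/53, mR=-820/689; mL+mR=480/689 → advance +1; mR−mL=-40/13 → turn -1·90°
n=2: pose=(4,7,N); sL=25/9, sR=50/13; mL=25/18, mR=-575/234; mL+mR=-125/117 → advance -1; mR−mL=-50/13 → turn -1·90°
n=3: pose=(4,6,E); sL=200/13, sR=40; mL=100/13, mR=-420/13; mL+mR=-320/13 → advance -1; mR−mL=-40 → turn -1·90°
n=4: pose=(3,6,S); sL=100/13, sR=4; mL=50/13, mR=-2/13; mL+mR=48/13 → advance +1; mR−mL=-4 → turn -1·90°

0 20 100/13 10 30/13 5 8 S
1 200/53 40/13 100/53 -820/689 5 7 W
2 25/9 50/13 25/18 -575/234 4 7 N
3 200/13 40 100/13 -420/13 4 6 E
4 100/13 4 50/13 -2/13 3 6 S
final 3 5 W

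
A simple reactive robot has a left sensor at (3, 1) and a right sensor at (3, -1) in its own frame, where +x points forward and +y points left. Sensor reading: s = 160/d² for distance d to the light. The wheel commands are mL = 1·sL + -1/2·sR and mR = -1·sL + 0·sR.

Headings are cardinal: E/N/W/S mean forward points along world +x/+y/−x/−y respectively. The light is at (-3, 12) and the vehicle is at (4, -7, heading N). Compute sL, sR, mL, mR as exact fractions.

40/73 1/2 87/292 -40/73

left sensor world pos  = (3, -4); dL² = 292
right sensor world pos = (5, -4); dR² = 320
sL = 160/292 = 40/73
sR = 160/320 = 1/2
mL = 1·sL + -1/2·sR = 87/292
mR = -1·sL + 0·sR = -40/73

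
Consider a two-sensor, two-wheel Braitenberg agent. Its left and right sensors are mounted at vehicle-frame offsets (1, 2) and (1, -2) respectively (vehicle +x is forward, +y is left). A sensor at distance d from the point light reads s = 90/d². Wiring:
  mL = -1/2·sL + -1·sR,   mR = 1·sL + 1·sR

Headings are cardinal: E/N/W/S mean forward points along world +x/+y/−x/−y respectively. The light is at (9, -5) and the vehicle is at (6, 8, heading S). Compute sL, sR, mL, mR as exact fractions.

left sensor world pos  = (8, 7); dL² = 145
right sensor world pos = (4, 7); dR² = 169
sL = 90/145 = 18/29
sR = 90/169 = 90/169
mL = -1/2·sL + -1·sR = -4131/4901
mR = 1·sL + 1·sR = 5652/4901

18/29 90/169 -4131/4901 5652/4901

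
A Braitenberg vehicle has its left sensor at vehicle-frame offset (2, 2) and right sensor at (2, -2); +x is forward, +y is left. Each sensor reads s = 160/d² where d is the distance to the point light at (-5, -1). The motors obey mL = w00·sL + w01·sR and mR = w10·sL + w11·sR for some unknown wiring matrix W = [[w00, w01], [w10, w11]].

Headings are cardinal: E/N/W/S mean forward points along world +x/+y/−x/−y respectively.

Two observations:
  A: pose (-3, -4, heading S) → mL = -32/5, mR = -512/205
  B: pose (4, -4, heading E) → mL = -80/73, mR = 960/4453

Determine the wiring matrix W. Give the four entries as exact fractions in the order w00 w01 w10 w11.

obs A: pose=(-3,-4,S) → sL=160/41, sR=32/5, mL=-32/5, mR=-512/205
obs B: pose=(4,-4,E) → sL=80/61, sR=80/73, mL=-80/73, mR=960/4453
sensor matrix S = [[160/41, 32/5], [80/61, 80/73]]; det S = -751616/182573
solve [mL_A; mL_B] = S·[w00; w01] and [mR_A; mR_B] = S·[w10; w11]:
  w00 = 0, w01 = -1, w10 = 1, w11 = -1

0 -1 1 -1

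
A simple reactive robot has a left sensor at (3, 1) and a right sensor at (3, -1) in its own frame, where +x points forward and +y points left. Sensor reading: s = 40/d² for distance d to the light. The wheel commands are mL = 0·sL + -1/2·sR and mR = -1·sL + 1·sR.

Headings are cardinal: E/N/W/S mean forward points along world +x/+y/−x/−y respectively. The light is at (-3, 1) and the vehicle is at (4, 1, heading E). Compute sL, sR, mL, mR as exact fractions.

40/101 40/101 -20/101 0

left sensor world pos  = (7, 2); dL² = 101
right sensor world pos = (7, 0); dR² = 101
sL = 40/101 = 40/101
sR = 40/101 = 40/101
mL = 0·sL + -1/2·sR = -20/101
mR = -1·sL + 1·sR = 0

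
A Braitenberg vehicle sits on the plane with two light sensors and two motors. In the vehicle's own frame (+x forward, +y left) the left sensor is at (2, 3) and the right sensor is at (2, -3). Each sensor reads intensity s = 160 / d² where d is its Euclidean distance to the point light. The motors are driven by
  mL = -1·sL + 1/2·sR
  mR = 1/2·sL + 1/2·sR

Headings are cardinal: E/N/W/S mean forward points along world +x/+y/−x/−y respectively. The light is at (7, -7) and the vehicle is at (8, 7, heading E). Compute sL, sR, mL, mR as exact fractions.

left sensor world pos  = (10, 10); dL² = 298
right sensor world pos = (10, 4); dR² = 130
sL = 160/298 = 80/149
sR = 160/130 = 16/13
mL = -1·sL + 1/2·sR = 152/1937
mR = 1/2·sL + 1/2·sR = 1712/1937

80/149 16/13 152/1937 1712/1937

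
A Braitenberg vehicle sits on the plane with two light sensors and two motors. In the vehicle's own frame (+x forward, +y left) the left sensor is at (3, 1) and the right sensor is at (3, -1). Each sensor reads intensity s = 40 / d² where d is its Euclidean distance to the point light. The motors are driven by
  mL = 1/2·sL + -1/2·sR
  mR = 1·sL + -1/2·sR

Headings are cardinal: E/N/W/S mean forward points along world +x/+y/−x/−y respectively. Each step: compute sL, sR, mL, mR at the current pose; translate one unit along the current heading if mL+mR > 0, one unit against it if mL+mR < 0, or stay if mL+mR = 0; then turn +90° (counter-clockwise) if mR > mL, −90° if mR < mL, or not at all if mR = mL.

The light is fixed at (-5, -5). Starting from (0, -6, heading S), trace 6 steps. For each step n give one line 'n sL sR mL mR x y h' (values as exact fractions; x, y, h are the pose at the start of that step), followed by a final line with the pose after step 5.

n=0: pose=(0,-6,S); sL=10/13, sR=5/4; mL=-25/104, mR=15/104; mL+mR=-5/52 → advance -1; mR−mL=5/13 → turn +1·90°
n=1: pose=(0,-5,E); sL=8/13, sR=8/13; mL=0, mR=4/13; mL+mR=4/13 → advance +1; mR−mL=4/13 → turn +1·90°
n=2: pose=(1,-5,N); sL=20/17, sR=20/29; mL=120/493, mR=410/493; mL+mR=530/493 → advance +1; mR−mL=10/17 → turn +1·90°
n=3: pose=(1,-4,W); sL=40/9, sR=40/13; mL=80/117, mR=340/117; mL+mR=140/39 → advance +1; mR−mL=20/9 → turn +1·90°
n=4: pose=(0,-4,S); sL=1, sR=2; mL=-1/2, mR=0; mL+mR=-1/2 → advance -1; mR−mL=1/2 → turn +1·90°
n=5: pose=(0,-3,E); sL=40/73, sR=8/13; mL=-32/949, mR=228/949; mL+mR=196/949 → advance +1; mR−mL=20/73 → turn +1·90°

0 10/13 5/4 -25/104 15/104 0 -6 S
1 8/13 8/13 0 4/13 0 -5 E
2 20/17 20/29 120/493 410/493 1 -5 N
3 40/9 40/13 80/117 340/117 1 -4 W
4 1 2 -1/2 0 0 -4 S
5 40/73 8/13 -32/949 228/949 0 -3 E
final 1 -3 N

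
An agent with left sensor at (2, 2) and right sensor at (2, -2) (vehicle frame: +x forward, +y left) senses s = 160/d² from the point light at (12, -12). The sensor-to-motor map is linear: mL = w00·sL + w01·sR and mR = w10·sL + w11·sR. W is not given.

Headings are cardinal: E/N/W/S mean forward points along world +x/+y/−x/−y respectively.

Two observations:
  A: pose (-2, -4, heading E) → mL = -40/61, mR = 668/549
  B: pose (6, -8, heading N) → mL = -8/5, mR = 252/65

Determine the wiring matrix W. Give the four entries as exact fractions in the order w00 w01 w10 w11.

obs A: pose=(-2,-4,E) → sL=40/61, sR=8/9, mL=-40/61, mR=668/549
obs B: pose=(6,-8,N) → sL=8/5, sR=40/13, mL=-8/5, mR=252/65
sensor matrix S = [[40/61, 8/9], [8/5, 40/13]]; det S = 21248/35685
solve [mL_A; mL_B] = S·[w00; w01] and [mR_A; mR_B] = S·[w10; w11]:
  w00 = -1, w01 = 0, w10 = 1/2, w11 = 1

-1 0 1/2 1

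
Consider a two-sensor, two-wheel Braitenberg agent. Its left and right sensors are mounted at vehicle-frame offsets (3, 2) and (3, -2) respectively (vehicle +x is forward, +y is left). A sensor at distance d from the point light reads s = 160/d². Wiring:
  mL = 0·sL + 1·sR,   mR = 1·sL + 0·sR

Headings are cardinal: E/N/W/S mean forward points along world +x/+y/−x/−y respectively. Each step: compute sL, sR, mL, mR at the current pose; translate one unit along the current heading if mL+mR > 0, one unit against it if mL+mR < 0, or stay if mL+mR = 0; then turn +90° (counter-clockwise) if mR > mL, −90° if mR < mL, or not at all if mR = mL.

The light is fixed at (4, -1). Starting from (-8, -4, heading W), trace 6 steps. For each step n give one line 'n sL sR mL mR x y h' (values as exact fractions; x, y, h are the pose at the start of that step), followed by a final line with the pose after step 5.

0 16/25 80/113 80/113 16/25 -8 -4 W
1 32/45 160/121 160/121 32/45 -9 -4 N
2 8/5 40/29 40/29 8/5 -9 -3 E
3 160/197 160/101 160/101 160/197 -8 -3 N
4 80/41 16/9 16/9 80/41 -8 -2 E
5 160/173 32/17 32/17 160/173 -7 -2 N
final -7 -1 E

n=0: pose=(-8,-4,W); sL=16/25, sR=80/113; mL=80/113, mR=16/25; mL+mR=3808/2825 → advance +1; mR−mL=-192/2825 → turn -1·90°
n=1: pose=(-9,-4,N); sL=32/45, sR=160/121; mL=160/121, mR=32/45; mL+mR=11072/5445 → advance +1; mR−mL=-3328/5445 → turn -1·90°
n=2: pose=(-9,-3,E); sL=8/5, sR=40/29; mL=40/29, mR=8/5; mL+mR=432/145 → advance +1; mR−mL=32/145 → turn +1·90°
n=3: pose=(-8,-3,N); sL=160/197, sR=160/101; mL=160/101, mR=160/197; mL+mR=47680/19897 → advance +1; mR−mL=-15360/19897 → turn -1·90°
n=4: pose=(-8,-2,E); sL=80/41, sR=16/9; mL=16/9, mR=80/41; mL+mR=1376/369 → advance +1; mR−mL=64/369 → turn +1·90°
n=5: pose=(-7,-2,N); sL=160/173, sR=32/17; mL=32/17, mR=160/173; mL+mR=8256/2941 → advance +1; mR−mL=-2816/2941 → turn -1·90°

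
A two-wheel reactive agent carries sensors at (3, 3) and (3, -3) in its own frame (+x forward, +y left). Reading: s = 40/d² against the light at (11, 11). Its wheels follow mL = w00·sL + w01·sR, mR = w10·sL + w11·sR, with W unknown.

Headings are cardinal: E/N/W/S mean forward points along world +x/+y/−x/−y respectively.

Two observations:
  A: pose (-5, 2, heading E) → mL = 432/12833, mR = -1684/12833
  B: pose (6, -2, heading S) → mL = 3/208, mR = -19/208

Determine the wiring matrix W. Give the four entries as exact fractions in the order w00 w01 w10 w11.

obs A: pose=(-5,2,E) → sL=8/41, sR=40/313, mL=432/12833, mR=-1684/12833
obs B: pose=(6,-2,S) → sL=2/13, sR=1/8, mL=3/208, mR=-19/208
sensor matrix S = [[8/41, 40/313], [2/13, 1/8]]; det S = 789/166829
solve [mL_A; mL_B] = S·[w00; w01] and [mR_A; mR_B] = S·[w10; w11]:
  w00 = 1/2, w01 = -1/2, w10 = -1, w11 = 1/2

1/2 -1/2 -1 1/2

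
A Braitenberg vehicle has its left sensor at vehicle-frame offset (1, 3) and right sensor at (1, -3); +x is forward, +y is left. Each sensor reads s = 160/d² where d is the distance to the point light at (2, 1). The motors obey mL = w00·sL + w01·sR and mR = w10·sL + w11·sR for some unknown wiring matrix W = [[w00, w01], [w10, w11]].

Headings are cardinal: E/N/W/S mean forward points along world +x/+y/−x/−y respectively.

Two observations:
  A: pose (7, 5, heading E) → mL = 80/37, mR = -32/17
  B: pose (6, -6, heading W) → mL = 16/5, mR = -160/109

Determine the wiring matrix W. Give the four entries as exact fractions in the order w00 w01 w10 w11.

obs A: pose=(7,5,E) → sL=32/17, sR=160/37, mL=80/37, mR=-32/17
obs B: pose=(6,-6,W) → sL=160/109, sR=32/5, mL=16/5, mR=-160/109
sensor matrix S = [[32/17, 160/37], [160/109, 32/5]]; det S = 1953792/342805
solve [mL_A; mL_B] = S·[w00; w01] and [mR_A; mR_B] = S·[w10; w11]:
  w00 = 0, w01 = 1/2, w10 = -1, w11 = 0

0 1/2 -1 0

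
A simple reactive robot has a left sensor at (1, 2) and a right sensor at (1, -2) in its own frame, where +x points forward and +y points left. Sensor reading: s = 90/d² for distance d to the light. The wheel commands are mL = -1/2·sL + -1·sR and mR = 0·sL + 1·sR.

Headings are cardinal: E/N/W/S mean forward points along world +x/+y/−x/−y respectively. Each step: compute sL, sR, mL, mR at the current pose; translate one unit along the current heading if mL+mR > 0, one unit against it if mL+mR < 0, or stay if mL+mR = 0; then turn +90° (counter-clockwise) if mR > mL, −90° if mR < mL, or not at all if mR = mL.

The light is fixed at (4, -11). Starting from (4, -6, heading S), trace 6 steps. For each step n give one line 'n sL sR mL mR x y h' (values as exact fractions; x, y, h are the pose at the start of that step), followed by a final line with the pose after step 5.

n=0: pose=(4,-6,S); sL=9/2, sR=9/2; mL=-27/4, mR=9/2; mL+mR=-9/4 → advance -1; mR−mL=45/4 → turn +1·90°
n=1: pose=(4,-5,E); sL=18/13, sR=90/17; mL=-1323/221, mR=90/17; mL+mR=-9/13 → advance -1; mR−mL=2493/221 → turn +1·90°
n=2: pose=(3,-5,N); sL=45/29, sR=9/5; mL=-747/290, mR=9/5; mL+mR=-45/58 → advance -1; mR−mL=1269/290 → turn +1·90°
n=3: pose=(3,-6,W); sL=90/13, sR=90/53; mL=-3555/689, mR=90/53; mL+mR=-45/13 → advance -1; mR−mL=4725/689 → turn +1·90°
n=4: pose=(4,-6,S); sL=9/2, sR=9/2; mL=-27/4, mR=9/2; mL+mR=-9/4 → advance -1; mR−mL=45/4 → turn +1·90°
n=5: pose=(4,-5,E); sL=18/13, sR=90/17; mL=-1323/221, mR=90/17; mL+mR=-9/13 → advance -1; mR−mL=2493/221 → turn +1·90°

0 9/2 9/2 -27/4 9/2 4 -6 S
1 18/13 90/17 -1323/221 90/17 4 -5 E
2 45/29 9/5 -747/290 9/5 3 -5 N
3 90/13 90/53 -3555/689 90/53 3 -6 W
4 9/2 9/2 -27/4 9/2 4 -6 S
5 18/13 90/17 -1323/221 90/17 4 -5 E
final 3 -5 N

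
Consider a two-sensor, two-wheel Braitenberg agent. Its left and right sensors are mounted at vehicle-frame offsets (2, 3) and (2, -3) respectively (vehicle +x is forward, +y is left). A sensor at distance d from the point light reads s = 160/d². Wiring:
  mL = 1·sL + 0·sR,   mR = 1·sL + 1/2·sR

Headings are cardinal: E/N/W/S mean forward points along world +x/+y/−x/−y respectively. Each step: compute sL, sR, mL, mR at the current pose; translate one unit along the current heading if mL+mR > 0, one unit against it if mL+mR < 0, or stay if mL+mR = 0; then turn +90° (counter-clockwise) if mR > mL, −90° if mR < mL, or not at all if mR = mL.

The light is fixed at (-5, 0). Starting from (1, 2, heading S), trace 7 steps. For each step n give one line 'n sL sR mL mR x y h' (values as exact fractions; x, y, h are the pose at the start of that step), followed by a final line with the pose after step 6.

n=0: pose=(1,2,S); sL=160/81, sR=160/9; mL=160/81, mR=880/81; mL+mR=1040/81 → advance +1; mR−mL=80/9 → turn +1·90°
n=1: pose=(1,1,E); sL=2, sR=40/17; mL=2, mR=54/17; mL+mR=88/17 → advance +1; mR−mL=20/17 → turn +1·90°
n=2: pose=(2,1,N); sL=32/5, sR=160/109; mL=32/5, mR=3888/545; mL+mR=7376/545 → advance +1; mR−mL=80/109 → turn +1·90°
n=3: pose=(2,2,W); sL=80/13, sR=16/5; mL=80/13, mR=504/65; mL+mR=904/65 → advance +1; mR−mL=8/5 → turn +1·90°
n=4: pose=(1,2,S); sL=160/81, sR=160/9; mL=160/81, mR=880/81; mL+mR=1040/81 → advance +1; mR−mL=80/9 → turn +1·90°
n=5: pose=(1,1,E); sL=2, sR=40/17; mL=2, mR=54/17; mL+mR=88/17 → advance +1; mR−mL=20/17 → turn +1·90°
n=6: pose=(2,1,N); sL=32/5, sR=160/109; mL=32/5, mR=3888/545; mL+mR=7376/545 → advance +1; mR−mL=80/109 → turn +1·90°

0 160/81 160/9 160/81 880/81 1 2 S
1 2 40/17 2 54/17 1 1 E
2 32/5 160/109 32/5 3888/545 2 1 N
3 80/13 16/5 80/13 504/65 2 2 W
4 160/81 160/9 160/81 880/81 1 2 S
5 2 40/17 2 54/17 1 1 E
6 32/5 160/109 32/5 3888/545 2 1 N
final 2 2 W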